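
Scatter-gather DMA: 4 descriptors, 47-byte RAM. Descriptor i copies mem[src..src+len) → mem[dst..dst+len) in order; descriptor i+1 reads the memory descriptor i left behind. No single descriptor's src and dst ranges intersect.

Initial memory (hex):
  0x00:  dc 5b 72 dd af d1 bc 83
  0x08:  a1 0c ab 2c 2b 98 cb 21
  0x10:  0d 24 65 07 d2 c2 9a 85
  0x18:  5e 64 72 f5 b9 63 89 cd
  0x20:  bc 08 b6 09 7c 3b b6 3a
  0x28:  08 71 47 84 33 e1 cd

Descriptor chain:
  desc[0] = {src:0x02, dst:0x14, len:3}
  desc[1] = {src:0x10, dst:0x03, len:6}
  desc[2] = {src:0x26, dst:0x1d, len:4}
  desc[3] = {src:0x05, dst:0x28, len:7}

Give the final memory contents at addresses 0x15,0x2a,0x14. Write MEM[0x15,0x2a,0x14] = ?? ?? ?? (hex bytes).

D0: mem[0x14..0x16] <- [72 dd af]
D1: mem[0x03..0x08] <- [0d 24 65 07 72 dd]
D2: mem[0x1d..0x20] <- [b6 3a 08 71]
D3: mem[0x28..0x2e] <- [65 07 72 dd 0c ab 2c]
query mem[0x15]=0xdd, mem[0x2a]=0x72, mem[0x14]=0x72

MEM[0x15,0x2a,0x14] = dd 72 72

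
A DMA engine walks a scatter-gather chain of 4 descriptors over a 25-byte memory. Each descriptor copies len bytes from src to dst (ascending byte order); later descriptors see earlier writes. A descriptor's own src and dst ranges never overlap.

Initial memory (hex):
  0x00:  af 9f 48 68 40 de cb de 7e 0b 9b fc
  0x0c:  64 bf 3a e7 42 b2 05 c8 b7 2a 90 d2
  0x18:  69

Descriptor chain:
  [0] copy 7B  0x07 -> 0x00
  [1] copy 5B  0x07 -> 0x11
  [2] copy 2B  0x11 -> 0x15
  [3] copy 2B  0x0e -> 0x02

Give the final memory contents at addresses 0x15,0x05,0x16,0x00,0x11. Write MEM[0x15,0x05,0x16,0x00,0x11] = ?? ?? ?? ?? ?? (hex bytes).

MEM[0x15,0x05,0x16,0x00,0x11] = de 64 7e de de

#0 dst[0x00+7] := {0xde,0x7e,0x0b,0x9b,0xfc,0x64,0xbf}
#1 dst[0x11+5] := {0xde,0x7e,0x0b,0x9b,0xfc}
#2 dst[0x15+2] := {0xde,0x7e}
#3 dst[0x02+2] := {0x3a,0xe7}
query mem[0x15]=0xde, mem[0x05]=0x64, mem[0x16]=0x7e, mem[0x00]=0xde, mem[0x11]=0xde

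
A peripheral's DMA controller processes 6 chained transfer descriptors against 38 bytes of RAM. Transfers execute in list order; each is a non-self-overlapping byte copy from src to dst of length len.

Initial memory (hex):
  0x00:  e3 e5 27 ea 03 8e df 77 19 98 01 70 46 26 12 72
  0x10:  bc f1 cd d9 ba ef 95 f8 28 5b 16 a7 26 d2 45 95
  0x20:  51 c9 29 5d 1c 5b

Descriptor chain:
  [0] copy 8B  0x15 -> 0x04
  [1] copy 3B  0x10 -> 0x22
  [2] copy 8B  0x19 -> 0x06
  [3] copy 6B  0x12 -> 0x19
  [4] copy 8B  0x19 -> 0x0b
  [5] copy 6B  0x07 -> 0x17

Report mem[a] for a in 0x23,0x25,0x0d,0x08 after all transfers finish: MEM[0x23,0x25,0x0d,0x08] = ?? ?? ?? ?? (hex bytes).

D0: mem[0x04..0x0b] <- [ef 95 f8 28 5b 16 a7 26]
D1: mem[0x22..0x24] <- [bc f1 cd]
D2: mem[0x06..0x0d] <- [5b 16 a7 26 d2 45 95 51]
D3: mem[0x19..0x1e] <- [cd d9 ba ef 95 f8]
D4: mem[0x0b..0x12] <- [cd d9 ba ef 95 f8 95 51]
D5: mem[0x17..0x1c] <- [16 a7 26 d2 cd d9]
query mem[0x23]=0xf1, mem[0x25]=0x5b, mem[0x0d]=0xba, mem[0x08]=0xa7

MEM[0x23,0x25,0x0d,0x08] = f1 5b ba a7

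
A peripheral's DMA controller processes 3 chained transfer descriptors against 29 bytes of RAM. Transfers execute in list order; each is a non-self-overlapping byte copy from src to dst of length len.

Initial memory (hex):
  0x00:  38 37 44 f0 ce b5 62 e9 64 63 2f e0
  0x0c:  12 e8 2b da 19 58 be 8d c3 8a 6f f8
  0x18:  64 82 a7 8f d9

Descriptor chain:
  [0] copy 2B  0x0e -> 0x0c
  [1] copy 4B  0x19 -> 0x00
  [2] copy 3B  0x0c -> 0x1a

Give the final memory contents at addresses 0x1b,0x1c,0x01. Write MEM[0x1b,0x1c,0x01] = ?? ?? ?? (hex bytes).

MEM[0x1b,0x1c,0x01] = da 2b a7

D0: mem[0x0c..0x0d] <- [2b da]
D1: mem[0x00..0x03] <- [82 a7 8f d9]
D2: mem[0x1a..0x1c] <- [2b da 2b]
query mem[0x1b]=0xda, mem[0x1c]=0x2b, mem[0x01]=0xa7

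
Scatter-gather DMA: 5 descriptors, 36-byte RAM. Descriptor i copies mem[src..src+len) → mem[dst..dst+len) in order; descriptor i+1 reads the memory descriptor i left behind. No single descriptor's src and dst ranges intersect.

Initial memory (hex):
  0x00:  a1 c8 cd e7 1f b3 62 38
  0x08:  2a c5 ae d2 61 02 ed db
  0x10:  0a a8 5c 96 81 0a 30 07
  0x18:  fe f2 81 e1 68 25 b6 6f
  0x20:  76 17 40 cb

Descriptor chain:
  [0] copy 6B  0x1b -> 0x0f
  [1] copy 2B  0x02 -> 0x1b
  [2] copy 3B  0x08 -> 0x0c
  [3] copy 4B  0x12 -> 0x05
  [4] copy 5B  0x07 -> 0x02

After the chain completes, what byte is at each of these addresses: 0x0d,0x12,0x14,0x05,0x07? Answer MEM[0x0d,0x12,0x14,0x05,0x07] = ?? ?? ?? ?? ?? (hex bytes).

MEM[0x0d,0x12,0x14,0x05,0x07] = c5 b6 76 ae 76

#0 dst[0x0f+6] := {0xe1,0x68,0x25,0xb6,0x6f,0x76}
#1 dst[0x1b+2] := {0xcd,0xe7}
#2 dst[0x0c+3] := {0x2a,0xc5,0xae}
#3 dst[0x05+4] := {0xb6,0x6f,0x76,0x0a}
#4 dst[0x02+5] := {0x76,0x0a,0xc5,0xae,0xd2}
query mem[0x0d]=0xc5, mem[0x12]=0xb6, mem[0x14]=0x76, mem[0x05]=0xae, mem[0x07]=0x76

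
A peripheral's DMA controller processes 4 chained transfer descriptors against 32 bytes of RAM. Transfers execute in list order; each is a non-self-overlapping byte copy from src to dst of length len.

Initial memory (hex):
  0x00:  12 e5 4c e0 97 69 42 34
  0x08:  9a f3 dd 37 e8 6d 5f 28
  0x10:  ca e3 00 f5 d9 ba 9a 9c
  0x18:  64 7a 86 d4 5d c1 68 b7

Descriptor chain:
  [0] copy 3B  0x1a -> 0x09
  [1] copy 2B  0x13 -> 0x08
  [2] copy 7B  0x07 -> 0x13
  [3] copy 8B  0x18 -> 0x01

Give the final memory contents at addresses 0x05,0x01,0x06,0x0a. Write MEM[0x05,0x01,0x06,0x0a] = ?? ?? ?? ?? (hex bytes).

#0 dst[0x09+3] := {0x86,0xd4,0x5d}
#1 dst[0x08+2] := {0xf5,0xd9}
#2 dst[0x13+7] := {0x34,0xf5,0xd9,0xd4,0x5d,0xe8,0x6d}
#3 dst[0x01+8] := {0xe8,0x6d,0x86,0xd4,0x5d,0xc1,0x68,0xb7}
query mem[0x05]=0x5d, mem[0x01]=0xe8, mem[0x06]=0xc1, mem[0x0a]=0xd4

MEM[0x05,0x01,0x06,0x0a] = 5d e8 c1 d4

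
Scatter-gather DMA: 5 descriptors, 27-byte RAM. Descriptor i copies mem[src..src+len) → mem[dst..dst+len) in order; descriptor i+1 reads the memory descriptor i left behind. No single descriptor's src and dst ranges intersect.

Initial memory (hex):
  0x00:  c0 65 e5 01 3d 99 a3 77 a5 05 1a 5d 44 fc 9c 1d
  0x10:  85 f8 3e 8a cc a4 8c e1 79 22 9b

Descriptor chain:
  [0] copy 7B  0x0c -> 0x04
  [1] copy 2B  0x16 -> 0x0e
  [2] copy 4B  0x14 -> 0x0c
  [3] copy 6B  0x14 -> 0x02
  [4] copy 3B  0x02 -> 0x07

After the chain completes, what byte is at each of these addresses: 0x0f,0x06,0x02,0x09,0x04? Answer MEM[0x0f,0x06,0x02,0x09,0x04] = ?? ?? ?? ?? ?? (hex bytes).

[0] 0x0c->0x04 len=7 : 44 fc 9c 1d 85 f8 3e
[1] 0x16->0x0e len=2 : 8c e1
[2] 0x14->0x0c len=4 : cc a4 8c e1
[3] 0x14->0x02 len=6 : cc a4 8c e1 79 22
[4] 0x02->0x07 len=3 : cc a4 8c
query mem[0x0f]=0xe1, mem[0x06]=0x79, mem[0x02]=0xcc, mem[0x09]=0x8c, mem[0x04]=0x8c

MEM[0x0f,0x06,0x02,0x09,0x04] = e1 79 cc 8c 8c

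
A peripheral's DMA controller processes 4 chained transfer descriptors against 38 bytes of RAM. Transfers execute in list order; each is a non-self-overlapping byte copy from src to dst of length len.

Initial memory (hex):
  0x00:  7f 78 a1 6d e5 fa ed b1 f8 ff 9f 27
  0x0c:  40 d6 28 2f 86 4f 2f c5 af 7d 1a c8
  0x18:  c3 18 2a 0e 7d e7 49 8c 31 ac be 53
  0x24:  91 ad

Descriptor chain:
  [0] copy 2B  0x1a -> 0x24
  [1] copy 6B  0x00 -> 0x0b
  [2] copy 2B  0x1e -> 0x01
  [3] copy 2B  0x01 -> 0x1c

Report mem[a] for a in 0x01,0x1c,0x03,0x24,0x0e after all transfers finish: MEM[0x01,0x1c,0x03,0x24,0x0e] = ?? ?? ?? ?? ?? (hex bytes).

MEM[0x01,0x1c,0x03,0x24,0x0e] = 49 49 6d 2a 6d

#0 dst[0x24+2] := {0x2a,0x0e}
#1 dst[0x0b+6] := {0x7f,0x78,0xa1,0x6d,0xe5,0xfa}
#2 dst[0x01+2] := {0x49,0x8c}
#3 dst[0x1c+2] := {0x49,0x8c}
query mem[0x01]=0x49, mem[0x1c]=0x49, mem[0x03]=0x6d, mem[0x24]=0x2a, mem[0x0e]=0x6d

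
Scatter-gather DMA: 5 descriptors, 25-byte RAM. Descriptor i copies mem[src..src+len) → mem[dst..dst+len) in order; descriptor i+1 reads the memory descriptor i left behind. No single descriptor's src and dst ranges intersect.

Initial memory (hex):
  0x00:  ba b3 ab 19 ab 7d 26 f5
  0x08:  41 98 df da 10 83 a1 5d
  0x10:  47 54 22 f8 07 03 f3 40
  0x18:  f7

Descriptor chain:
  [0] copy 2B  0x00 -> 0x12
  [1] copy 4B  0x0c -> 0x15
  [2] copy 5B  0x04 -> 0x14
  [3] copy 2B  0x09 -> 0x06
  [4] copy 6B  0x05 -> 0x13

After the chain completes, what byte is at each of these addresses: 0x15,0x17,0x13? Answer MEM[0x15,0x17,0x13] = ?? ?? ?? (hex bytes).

#0 dst[0x12+2] := {0xba,0xb3}
#1 dst[0x15+4] := {0x10,0x83,0xa1,0x5d}
#2 dst[0x14+5] := {0xab,0x7d,0x26,0xf5,0x41}
#3 dst[0x06+2] := {0x98,0xdf}
#4 dst[0x13+6] := {0x7d,0x98,0xdf,0x41,0x98,0xdf}
query mem[0x15]=0xdf, mem[0x17]=0x98, mem[0x13]=0x7d

MEM[0x15,0x17,0x13] = df 98 7d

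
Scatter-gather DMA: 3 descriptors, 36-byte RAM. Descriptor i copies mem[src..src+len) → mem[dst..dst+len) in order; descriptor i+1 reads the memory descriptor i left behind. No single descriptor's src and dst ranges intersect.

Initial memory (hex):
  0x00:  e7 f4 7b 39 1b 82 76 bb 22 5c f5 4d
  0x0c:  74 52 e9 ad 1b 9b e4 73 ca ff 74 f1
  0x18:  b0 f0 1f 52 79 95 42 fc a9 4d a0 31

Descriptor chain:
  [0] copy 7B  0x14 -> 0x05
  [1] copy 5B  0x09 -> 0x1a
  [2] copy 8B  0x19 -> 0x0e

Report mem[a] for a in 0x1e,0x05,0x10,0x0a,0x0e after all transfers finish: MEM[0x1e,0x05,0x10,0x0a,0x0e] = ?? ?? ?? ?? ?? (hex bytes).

MEM[0x1e,0x05,0x10,0x0a,0x0e] = 52 ca f0 f0 f0

  after D0: wrote 7B at 0x05 = caff74f1b0f01f
  after D1: wrote 5B at 0x1a = b0f01f7452
  after D2: wrote 8B at 0x0e = f0b0f01f7452fca9
query mem[0x1e]=0x52, mem[0x05]=0xca, mem[0x10]=0xf0, mem[0x0a]=0xf0, mem[0x0e]=0xf0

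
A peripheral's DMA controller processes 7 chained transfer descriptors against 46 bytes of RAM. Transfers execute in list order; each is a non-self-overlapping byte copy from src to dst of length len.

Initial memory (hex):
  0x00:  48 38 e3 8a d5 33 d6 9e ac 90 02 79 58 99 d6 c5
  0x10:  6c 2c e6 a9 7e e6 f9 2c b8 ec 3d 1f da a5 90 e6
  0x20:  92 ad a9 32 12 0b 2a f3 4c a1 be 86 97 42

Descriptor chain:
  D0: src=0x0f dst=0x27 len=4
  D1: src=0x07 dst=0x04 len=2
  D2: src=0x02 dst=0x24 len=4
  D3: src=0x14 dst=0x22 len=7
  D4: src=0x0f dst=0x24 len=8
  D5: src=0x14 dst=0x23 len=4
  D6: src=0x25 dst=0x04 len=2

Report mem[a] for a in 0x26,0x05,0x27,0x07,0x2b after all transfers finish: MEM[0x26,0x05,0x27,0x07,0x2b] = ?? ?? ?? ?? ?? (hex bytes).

[0] 0x0f->0x27 len=4 : c5 6c 2c e6
[1] 0x07->0x04 len=2 : 9e ac
[2] 0x02->0x24 len=4 : e3 8a 9e ac
[3] 0x14->0x22 len=7 : 7e e6 f9 2c b8 ec 3d
[4] 0x0f->0x24 len=8 : c5 6c 2c e6 a9 7e e6 f9
[5] 0x14->0x23 len=4 : 7e e6 f9 2c
[6] 0x25->0x04 len=2 : f9 2c
query mem[0x26]=0x2c, mem[0x05]=0x2c, mem[0x27]=0xe6, mem[0x07]=0x9e, mem[0x2b]=0xf9

MEM[0x26,0x05,0x27,0x07,0x2b] = 2c 2c e6 9e f9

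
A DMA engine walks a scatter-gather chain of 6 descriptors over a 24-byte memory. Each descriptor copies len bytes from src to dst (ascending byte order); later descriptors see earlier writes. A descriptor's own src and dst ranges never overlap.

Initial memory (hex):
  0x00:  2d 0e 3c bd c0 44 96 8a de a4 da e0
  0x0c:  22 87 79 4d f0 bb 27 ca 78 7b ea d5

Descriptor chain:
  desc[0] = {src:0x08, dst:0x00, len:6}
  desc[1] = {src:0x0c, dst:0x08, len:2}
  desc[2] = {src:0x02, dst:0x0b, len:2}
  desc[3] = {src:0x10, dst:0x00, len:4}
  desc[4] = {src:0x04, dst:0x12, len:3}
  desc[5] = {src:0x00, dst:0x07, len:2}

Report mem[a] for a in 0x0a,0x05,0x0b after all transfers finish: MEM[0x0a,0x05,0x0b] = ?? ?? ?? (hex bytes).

MEM[0x0a,0x05,0x0b] = da 87 da

#0 dst[0x00+6] := {0xde,0xa4,0xda,0xe0,0x22,0x87}
#1 dst[0x08+2] := {0x22,0x87}
#2 dst[0x0b+2] := {0xda,0xe0}
#3 dst[0x00+4] := {0xf0,0xbb,0x27,0xca}
#4 dst[0x12+3] := {0x22,0x87,0x96}
#5 dst[0x07+2] := {0xf0,0xbb}
query mem[0x0a]=0xda, mem[0x05]=0x87, mem[0x0b]=0xda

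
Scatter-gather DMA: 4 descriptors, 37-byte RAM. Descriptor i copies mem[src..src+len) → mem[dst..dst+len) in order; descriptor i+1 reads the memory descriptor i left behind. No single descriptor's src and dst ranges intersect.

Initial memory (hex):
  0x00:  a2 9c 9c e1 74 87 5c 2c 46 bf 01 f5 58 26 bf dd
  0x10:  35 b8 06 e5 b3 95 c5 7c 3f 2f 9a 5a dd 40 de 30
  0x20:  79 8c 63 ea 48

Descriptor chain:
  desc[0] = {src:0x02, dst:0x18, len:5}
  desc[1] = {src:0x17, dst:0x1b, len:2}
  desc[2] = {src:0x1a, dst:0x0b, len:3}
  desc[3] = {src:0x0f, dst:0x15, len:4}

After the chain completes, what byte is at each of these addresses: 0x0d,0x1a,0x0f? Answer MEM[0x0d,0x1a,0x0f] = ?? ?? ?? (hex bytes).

MEM[0x0d,0x1a,0x0f] = 9c 74 dd

  after D0: wrote 5B at 0x18 = 9ce174875c
  after D1: wrote 2B at 0x1b = 7c9c
  after D2: wrote 3B at 0x0b = 747c9c
  after D3: wrote 4B at 0x15 = dd35b806
query mem[0x0d]=0x9c, mem[0x1a]=0x74, mem[0x0f]=0xdd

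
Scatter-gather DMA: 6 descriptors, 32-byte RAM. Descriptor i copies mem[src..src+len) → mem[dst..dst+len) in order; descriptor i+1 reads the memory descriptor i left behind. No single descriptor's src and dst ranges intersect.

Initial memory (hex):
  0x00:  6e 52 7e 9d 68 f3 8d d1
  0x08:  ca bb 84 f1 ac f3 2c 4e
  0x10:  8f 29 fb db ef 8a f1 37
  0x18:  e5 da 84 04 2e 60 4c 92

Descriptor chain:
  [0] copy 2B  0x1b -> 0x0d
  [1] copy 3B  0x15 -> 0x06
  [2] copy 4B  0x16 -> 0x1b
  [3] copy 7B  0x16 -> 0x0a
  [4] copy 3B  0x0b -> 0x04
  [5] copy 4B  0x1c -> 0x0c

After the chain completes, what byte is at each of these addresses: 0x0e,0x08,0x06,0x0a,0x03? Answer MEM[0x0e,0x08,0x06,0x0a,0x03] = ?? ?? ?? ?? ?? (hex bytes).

MEM[0x0e,0x08,0x06,0x0a,0x03] = da 37 da f1 9d

[0] 0x1b->0x0d len=2 : 04 2e
[1] 0x15->0x06 len=3 : 8a f1 37
[2] 0x16->0x1b len=4 : f1 37 e5 da
[3] 0x16->0x0a len=7 : f1 37 e5 da 84 f1 37
[4] 0x0b->0x04 len=3 : 37 e5 da
[5] 0x1c->0x0c len=4 : 37 e5 da 92
query mem[0x0e]=0xda, mem[0x08]=0x37, mem[0x06]=0xda, mem[0x0a]=0xf1, mem[0x03]=0x9d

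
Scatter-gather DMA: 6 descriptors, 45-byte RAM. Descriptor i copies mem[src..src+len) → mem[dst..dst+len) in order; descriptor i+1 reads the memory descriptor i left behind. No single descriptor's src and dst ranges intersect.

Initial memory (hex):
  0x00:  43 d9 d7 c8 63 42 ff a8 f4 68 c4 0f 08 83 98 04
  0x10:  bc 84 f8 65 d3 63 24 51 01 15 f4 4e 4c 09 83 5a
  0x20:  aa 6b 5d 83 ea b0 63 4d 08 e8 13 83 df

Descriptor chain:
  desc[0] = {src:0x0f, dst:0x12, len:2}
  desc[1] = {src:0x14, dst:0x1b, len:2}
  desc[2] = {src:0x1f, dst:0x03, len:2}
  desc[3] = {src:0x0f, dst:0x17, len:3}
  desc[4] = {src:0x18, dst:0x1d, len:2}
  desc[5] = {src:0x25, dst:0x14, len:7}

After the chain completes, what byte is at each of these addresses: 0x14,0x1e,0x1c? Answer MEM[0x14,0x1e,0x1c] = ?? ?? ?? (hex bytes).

[0] 0x0f->0x12 len=2 : 04 bc
[1] 0x14->0x1b len=2 : d3 63
[2] 0x1f->0x03 len=2 : 5a aa
[3] 0x0f->0x17 len=3 : 04 bc 84
[4] 0x18->0x1d len=2 : bc 84
[5] 0x25->0x14 len=7 : b0 63 4d 08 e8 13 83
query mem[0x14]=0xb0, mem[0x1e]=0x84, mem[0x1c]=0x63

MEM[0x14,0x1e,0x1c] = b0 84 63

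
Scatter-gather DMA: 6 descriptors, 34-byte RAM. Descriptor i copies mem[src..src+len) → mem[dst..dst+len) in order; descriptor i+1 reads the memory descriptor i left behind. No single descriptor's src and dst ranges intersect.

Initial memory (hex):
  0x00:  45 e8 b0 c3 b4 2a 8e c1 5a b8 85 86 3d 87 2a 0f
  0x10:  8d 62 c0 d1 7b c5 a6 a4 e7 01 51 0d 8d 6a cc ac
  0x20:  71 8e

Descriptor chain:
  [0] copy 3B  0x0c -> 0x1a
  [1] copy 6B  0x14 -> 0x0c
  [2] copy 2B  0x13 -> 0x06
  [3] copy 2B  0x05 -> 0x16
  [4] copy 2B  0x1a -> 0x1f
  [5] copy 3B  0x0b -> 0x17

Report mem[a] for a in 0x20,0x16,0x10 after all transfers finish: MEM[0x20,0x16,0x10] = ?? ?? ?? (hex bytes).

  after D0: wrote 3B at 0x1a = 3d872a
  after D1: wrote 6B at 0x0c = 7bc5a6a4e701
  after D2: wrote 2B at 0x06 = d17b
  after D3: wrote 2B at 0x16 = 2ad1
  after D4: wrote 2B at 0x1f = 3d87
  after D5: wrote 3B at 0x17 = 867bc5
query mem[0x20]=0x87, mem[0x16]=0x2a, mem[0x10]=0xe7

MEM[0x20,0x16,0x10] = 87 2a e7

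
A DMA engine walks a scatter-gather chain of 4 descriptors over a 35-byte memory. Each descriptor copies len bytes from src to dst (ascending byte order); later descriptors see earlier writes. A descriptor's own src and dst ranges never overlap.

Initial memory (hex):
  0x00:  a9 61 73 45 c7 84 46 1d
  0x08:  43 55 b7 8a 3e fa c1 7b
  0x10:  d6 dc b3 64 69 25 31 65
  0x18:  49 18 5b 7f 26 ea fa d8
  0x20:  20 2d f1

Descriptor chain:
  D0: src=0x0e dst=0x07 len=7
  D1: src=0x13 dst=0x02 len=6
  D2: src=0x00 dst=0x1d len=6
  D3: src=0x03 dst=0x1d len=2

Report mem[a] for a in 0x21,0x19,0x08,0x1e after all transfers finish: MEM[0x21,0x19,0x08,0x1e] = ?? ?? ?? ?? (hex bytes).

#0 dst[0x07+7] := {0xc1,0x7b,0xd6,0xdc,0xb3,0x64,0x69}
#1 dst[0x02+6] := {0x64,0x69,0x25,0x31,0x65,0x49}
#2 dst[0x1d+6] := {0xa9,0x61,0x64,0x69,0x25,0x31}
#3 dst[0x1d+2] := {0x69,0x25}
query mem[0x21]=0x25, mem[0x19]=0x18, mem[0x08]=0x7b, mem[0x1e]=0x25

MEM[0x21,0x19,0x08,0x1e] = 25 18 7b 25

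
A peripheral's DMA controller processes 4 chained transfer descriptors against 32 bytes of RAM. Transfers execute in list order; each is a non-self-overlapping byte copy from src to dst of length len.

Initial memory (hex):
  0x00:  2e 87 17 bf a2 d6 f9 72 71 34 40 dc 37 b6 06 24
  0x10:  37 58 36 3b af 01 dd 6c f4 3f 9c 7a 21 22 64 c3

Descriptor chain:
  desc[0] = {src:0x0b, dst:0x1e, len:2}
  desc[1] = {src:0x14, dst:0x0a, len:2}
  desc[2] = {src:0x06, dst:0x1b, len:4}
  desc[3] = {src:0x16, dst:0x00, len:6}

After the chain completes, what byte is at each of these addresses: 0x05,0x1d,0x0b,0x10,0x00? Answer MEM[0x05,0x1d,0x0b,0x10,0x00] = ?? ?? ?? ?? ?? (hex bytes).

[0] 0x0b->0x1e len=2 : dc 37
[1] 0x14->0x0a len=2 : af 01
[2] 0x06->0x1b len=4 : f9 72 71 34
[3] 0x16->0x00 len=6 : dd 6c f4 3f 9c f9
query mem[0x05]=0xf9, mem[0x1d]=0x71, mem[0x0b]=0x01, mem[0x10]=0x37, mem[0x00]=0xdd

MEM[0x05,0x1d,0x0b,0x10,0x00] = f9 71 01 37 dd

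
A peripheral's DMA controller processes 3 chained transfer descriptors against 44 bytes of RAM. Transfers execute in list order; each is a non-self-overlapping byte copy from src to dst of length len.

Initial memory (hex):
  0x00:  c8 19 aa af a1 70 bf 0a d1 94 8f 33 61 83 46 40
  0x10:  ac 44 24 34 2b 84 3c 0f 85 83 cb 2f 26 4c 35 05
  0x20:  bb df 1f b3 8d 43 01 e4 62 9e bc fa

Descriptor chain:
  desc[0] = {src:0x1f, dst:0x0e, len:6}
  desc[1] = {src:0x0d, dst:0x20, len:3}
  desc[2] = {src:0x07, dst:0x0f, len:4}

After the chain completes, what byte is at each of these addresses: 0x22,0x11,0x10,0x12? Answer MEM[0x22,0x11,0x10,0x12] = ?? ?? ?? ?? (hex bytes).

#0 dst[0x0e+6] := {0x05,0xbb,0xdf,0x1f,0xb3,0x8d}
#1 dst[0x20+3] := {0x83,0x05,0xbb}
#2 dst[0x0f+4] := {0x0a,0xd1,0x94,0x8f}
query mem[0x22]=0xbb, mem[0x11]=0x94, mem[0x10]=0xd1, mem[0x12]=0x8f

MEM[0x22,0x11,0x10,0x12] = bb 94 d1 8f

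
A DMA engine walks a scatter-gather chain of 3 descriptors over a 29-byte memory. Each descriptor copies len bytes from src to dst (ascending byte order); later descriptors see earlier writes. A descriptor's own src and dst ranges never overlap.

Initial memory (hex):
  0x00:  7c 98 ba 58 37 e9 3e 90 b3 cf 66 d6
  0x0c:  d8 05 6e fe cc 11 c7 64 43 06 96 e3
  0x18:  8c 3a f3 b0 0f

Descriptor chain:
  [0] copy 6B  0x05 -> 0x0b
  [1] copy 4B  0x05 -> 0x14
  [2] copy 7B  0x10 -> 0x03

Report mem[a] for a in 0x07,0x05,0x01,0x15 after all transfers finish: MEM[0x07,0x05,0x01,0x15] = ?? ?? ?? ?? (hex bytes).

MEM[0x07,0x05,0x01,0x15] = e9 c7 98 3e

[0] 0x05->0x0b len=6 : e9 3e 90 b3 cf 66
[1] 0x05->0x14 len=4 : e9 3e 90 b3
[2] 0x10->0x03 len=7 : 66 11 c7 64 e9 3e 90
query mem[0x07]=0xe9, mem[0x05]=0xc7, mem[0x01]=0x98, mem[0x15]=0x3e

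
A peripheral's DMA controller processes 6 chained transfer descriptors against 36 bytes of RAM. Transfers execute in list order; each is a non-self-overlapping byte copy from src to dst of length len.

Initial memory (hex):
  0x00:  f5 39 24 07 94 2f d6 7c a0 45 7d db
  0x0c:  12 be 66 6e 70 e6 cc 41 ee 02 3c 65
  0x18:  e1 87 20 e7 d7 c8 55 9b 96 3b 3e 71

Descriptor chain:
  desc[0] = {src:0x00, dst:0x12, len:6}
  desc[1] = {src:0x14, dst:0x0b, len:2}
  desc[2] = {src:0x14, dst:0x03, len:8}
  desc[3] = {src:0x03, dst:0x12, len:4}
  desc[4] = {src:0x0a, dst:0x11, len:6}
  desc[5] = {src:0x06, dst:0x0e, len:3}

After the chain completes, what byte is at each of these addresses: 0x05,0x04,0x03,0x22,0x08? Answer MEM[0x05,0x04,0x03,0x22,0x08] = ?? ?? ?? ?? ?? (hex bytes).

MEM[0x05,0x04,0x03,0x22,0x08] = 94 07 24 3e 87

D0: mem[0x12..0x17] <- [f5 39 24 07 94 2f]
D1: mem[0x0b..0x0c] <- [24 07]
D2: mem[0x03..0x0a] <- [24 07 94 2f e1 87 20 e7]
D3: mem[0x12..0x15] <- [24 07 94 2f]
D4: mem[0x11..0x16] <- [e7 24 07 be 66 6e]
D5: mem[0x0e..0x10] <- [2f e1 87]
query mem[0x05]=0x94, mem[0x04]=0x07, mem[0x03]=0x24, mem[0x22]=0x3e, mem[0x08]=0x87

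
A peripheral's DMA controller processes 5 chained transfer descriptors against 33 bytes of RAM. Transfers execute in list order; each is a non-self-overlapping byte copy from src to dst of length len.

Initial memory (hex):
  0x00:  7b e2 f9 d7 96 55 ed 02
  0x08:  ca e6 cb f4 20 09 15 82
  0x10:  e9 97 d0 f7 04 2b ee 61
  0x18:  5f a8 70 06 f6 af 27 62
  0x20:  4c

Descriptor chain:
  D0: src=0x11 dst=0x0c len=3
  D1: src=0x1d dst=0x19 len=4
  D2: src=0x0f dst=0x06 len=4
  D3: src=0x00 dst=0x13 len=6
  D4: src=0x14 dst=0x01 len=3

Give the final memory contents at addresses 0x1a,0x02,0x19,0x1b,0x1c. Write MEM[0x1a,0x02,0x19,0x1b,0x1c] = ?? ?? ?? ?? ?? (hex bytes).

MEM[0x1a,0x02,0x19,0x1b,0x1c] = 27 f9 af 62 4c

#0 dst[0x0c+3] := {0x97,0xd0,0xf7}
#1 dst[0x19+4] := {0xaf,0x27,0x62,0x4c}
#2 dst[0x06+4] := {0x82,0xe9,0x97,0xd0}
#3 dst[0x13+6] := {0x7b,0xe2,0xf9,0xd7,0x96,0x55}
#4 dst[0x01+3] := {0xe2,0xf9,0xd7}
query mem[0x1a]=0x27, mem[0x02]=0xf9, mem[0x19]=0xaf, mem[0x1b]=0x62, mem[0x1c]=0x4c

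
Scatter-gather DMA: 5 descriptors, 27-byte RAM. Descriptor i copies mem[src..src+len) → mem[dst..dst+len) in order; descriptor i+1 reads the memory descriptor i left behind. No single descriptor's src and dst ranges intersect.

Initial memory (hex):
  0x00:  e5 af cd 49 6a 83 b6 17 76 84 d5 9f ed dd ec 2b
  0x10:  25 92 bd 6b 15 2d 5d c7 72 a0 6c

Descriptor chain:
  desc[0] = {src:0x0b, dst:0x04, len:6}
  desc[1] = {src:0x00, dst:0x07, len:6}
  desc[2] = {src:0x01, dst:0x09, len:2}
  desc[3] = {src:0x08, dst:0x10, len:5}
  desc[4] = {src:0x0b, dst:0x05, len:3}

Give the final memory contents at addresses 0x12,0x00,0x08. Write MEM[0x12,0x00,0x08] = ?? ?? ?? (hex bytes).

MEM[0x12,0x00,0x08] = cd e5 af

  after D0: wrote 6B at 0x04 = 9fedddec2b25
  after D1: wrote 6B at 0x07 = e5afcd499fed
  after D2: wrote 2B at 0x09 = afcd
  after D3: wrote 5B at 0x10 = afafcd9fed
  after D4: wrote 3B at 0x05 = 9feddd
query mem[0x12]=0xcd, mem[0x00]=0xe5, mem[0x08]=0xaf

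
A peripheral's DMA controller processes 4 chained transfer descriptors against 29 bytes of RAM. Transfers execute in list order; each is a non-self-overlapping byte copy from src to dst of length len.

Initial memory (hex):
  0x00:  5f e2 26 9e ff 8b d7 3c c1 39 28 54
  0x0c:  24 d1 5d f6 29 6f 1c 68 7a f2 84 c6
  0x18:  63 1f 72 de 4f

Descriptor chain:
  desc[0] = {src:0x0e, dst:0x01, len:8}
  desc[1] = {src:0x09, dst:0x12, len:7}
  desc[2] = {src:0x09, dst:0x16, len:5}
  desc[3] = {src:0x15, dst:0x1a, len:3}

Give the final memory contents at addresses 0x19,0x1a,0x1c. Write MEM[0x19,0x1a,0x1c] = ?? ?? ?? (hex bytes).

MEM[0x19,0x1a,0x1c] = 24 24 28

[0] 0x0e->0x01 len=8 : 5d f6 29 6f 1c 68 7a f2
[1] 0x09->0x12 len=7 : 39 28 54 24 d1 5d f6
[2] 0x09->0x16 len=5 : 39 28 54 24 d1
[3] 0x15->0x1a len=3 : 24 39 28
query mem[0x19]=0x24, mem[0x1a]=0x24, mem[0x1c]=0x28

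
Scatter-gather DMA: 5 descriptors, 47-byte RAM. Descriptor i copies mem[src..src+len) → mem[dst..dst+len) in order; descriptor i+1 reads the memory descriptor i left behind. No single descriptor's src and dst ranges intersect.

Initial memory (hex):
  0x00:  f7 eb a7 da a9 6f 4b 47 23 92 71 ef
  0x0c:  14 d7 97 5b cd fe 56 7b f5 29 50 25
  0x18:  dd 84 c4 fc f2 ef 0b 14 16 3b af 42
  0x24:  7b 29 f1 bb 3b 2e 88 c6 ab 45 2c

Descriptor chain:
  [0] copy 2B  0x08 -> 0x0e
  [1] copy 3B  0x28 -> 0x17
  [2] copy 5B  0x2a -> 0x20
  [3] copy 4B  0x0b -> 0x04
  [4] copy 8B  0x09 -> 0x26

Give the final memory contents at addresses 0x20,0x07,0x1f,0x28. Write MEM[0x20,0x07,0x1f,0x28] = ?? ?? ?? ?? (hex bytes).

D0: mem[0x0e..0x0f] <- [23 92]
D1: mem[0x17..0x19] <- [3b 2e 88]
D2: mem[0x20..0x24] <- [88 c6 ab 45 2c]
D3: mem[0x04..0x07] <- [ef 14 d7 23]
D4: mem[0x26..0x2d] <- [92 71 ef 14 d7 23 92 cd]
query mem[0x20]=0x88, mem[0x07]=0x23, mem[0x1f]=0x14, mem[0x28]=0xef

MEM[0x20,0x07,0x1f,0x28] = 88 23 14 ef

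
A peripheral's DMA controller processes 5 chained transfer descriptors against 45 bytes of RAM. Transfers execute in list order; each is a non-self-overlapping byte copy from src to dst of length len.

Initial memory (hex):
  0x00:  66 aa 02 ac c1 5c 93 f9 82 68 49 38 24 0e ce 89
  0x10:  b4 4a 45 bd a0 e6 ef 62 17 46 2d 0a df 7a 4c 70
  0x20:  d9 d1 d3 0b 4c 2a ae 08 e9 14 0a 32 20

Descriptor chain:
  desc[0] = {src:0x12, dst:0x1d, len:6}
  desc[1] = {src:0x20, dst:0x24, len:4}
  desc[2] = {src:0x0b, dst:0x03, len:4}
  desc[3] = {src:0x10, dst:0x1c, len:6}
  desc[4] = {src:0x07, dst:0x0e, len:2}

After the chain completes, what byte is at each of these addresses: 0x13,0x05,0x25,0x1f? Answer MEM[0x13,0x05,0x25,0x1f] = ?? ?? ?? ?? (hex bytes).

D0: mem[0x1d..0x22] <- [45 bd a0 e6 ef 62]
D1: mem[0x24..0x27] <- [e6 ef 62 0b]
D2: mem[0x03..0x06] <- [38 24 0e ce]
D3: mem[0x1c..0x21] <- [b4 4a 45 bd a0 e6]
D4: mem[0x0e..0x0f] <- [f9 82]
query mem[0x13]=0xbd, mem[0x05]=0x0e, mem[0x25]=0xef, mem[0x1f]=0xbd

MEM[0x13,0x05,0x25,0x1f] = bd 0e ef bd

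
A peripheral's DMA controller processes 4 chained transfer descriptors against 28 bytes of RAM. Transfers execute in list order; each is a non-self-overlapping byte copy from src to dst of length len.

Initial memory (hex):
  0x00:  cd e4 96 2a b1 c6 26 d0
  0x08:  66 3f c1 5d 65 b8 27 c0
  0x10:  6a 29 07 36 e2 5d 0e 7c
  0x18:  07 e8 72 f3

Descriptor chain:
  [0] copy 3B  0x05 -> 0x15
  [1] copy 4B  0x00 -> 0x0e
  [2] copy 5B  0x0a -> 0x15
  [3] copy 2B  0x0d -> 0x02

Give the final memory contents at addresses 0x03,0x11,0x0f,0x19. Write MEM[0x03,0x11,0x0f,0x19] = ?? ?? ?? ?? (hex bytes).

  after D0: wrote 3B at 0x15 = c626d0
  after D1: wrote 4B at 0x0e = cde4962a
  after D2: wrote 5B at 0x15 = c15d65b8cd
  after D3: wrote 2B at 0x02 = b8cd
query mem[0x03]=0xcd, mem[0x11]=0x2a, mem[0x0f]=0xe4, mem[0x19]=0xcd

MEM[0x03,0x11,0x0f,0x19] = cd 2a e4 cd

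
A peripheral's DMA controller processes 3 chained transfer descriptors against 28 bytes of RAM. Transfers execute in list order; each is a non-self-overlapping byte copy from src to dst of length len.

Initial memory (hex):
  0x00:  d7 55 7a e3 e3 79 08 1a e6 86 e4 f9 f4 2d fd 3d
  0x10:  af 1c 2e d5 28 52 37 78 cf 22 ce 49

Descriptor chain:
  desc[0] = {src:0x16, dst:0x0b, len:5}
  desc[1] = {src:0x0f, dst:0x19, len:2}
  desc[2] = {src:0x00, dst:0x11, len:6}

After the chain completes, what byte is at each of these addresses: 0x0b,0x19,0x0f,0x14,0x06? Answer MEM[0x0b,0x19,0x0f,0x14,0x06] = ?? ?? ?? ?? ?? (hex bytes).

#0 dst[0x0b+5] := {0x37,0x78,0xcf,0x22,0xce}
#1 dst[0x19+2] := {0xce,0xaf}
#2 dst[0x11+6] := {0xd7,0x55,0x7a,0xe3,0xe3,0x79}
query mem[0x0b]=0x37, mem[0x19]=0xce, mem[0x0f]=0xce, mem[0x14]=0xe3, mem[0x06]=0x08

MEM[0x0b,0x19,0x0f,0x14,0x06] = 37 ce ce e3 08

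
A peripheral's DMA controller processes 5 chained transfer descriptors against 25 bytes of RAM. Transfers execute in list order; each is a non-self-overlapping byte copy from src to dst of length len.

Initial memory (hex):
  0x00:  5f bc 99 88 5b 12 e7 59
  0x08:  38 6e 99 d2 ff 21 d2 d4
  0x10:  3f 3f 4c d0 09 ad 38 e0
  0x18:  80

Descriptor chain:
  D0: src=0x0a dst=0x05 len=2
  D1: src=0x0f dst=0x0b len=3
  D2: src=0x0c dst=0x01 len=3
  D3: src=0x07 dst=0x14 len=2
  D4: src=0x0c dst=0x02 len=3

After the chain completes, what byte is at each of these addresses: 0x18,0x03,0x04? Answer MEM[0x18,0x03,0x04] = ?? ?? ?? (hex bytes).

MEM[0x18,0x03,0x04] = 80 3f d2

D0: mem[0x05..0x06] <- [99 d2]
D1: mem[0x0b..0x0d] <- [d4 3f 3f]
D2: mem[0x01..0x03] <- [3f 3f d2]
D3: mem[0x14..0x15] <- [59 38]
D4: mem[0x02..0x04] <- [3f 3f d2]
query mem[0x18]=0x80, mem[0x03]=0x3f, mem[0x04]=0xd2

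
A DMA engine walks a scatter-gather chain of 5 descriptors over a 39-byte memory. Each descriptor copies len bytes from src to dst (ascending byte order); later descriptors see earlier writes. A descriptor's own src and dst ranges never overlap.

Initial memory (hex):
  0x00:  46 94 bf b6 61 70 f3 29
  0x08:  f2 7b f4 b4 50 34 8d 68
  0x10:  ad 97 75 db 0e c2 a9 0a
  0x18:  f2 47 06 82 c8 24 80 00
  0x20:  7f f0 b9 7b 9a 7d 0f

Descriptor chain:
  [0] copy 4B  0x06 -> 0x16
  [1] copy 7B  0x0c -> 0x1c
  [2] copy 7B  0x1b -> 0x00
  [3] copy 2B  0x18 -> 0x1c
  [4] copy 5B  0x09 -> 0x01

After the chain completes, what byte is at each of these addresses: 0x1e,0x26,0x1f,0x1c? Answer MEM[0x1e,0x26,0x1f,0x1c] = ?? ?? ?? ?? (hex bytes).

MEM[0x1e,0x26,0x1f,0x1c] = 8d 0f 68 f2

[0] 0x06->0x16 len=4 : f3 29 f2 7b
[1] 0x0c->0x1c len=7 : 50 34 8d 68 ad 97 75
[2] 0x1b->0x00 len=7 : 82 50 34 8d 68 ad 97
[3] 0x18->0x1c len=2 : f2 7b
[4] 0x09->0x01 len=5 : 7b f4 b4 50 34
query mem[0x1e]=0x8d, mem[0x26]=0x0f, mem[0x1f]=0x68, mem[0x1c]=0xf2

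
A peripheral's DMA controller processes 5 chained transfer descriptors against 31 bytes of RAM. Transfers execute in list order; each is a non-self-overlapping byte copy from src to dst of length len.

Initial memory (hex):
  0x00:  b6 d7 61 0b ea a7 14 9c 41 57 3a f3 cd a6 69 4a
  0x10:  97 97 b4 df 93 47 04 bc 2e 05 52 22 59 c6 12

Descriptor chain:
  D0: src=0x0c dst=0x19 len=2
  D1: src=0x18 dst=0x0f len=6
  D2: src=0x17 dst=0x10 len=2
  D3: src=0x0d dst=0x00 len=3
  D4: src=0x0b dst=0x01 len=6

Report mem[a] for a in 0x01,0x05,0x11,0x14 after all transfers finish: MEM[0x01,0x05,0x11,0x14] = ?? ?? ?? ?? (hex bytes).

[0] 0x0c->0x19 len=2 : cd a6
[1] 0x18->0x0f len=6 : 2e cd a6 22 59 c6
[2] 0x17->0x10 len=2 : bc 2e
[3] 0x0d->0x00 len=3 : a6 69 2e
[4] 0x0b->0x01 len=6 : f3 cd a6 69 2e bc
query mem[0x01]=0xf3, mem[0x05]=0x2e, mem[0x11]=0x2e, mem[0x14]=0xc6

MEM[0x01,0x05,0x11,0x14] = f3 2e 2e c6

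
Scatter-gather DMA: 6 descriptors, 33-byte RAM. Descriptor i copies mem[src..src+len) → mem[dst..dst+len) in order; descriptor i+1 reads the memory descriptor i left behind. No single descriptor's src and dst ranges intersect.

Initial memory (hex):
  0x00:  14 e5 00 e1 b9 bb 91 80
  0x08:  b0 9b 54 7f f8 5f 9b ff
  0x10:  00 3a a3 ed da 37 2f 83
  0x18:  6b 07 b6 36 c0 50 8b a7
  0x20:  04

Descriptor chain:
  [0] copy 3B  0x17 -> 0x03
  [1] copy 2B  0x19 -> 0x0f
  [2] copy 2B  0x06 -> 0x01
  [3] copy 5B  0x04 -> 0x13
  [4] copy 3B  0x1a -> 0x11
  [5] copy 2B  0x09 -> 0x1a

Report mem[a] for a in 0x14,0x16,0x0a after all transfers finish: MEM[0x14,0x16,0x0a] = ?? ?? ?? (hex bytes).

D0: mem[0x03..0x05] <- [83 6b 07]
D1: mem[0x0f..0x10] <- [07 b6]
D2: mem[0x01..0x02] <- [91 80]
D3: mem[0x13..0x17] <- [6b 07 91 80 b0]
D4: mem[0x11..0x13] <- [b6 36 c0]
D5: mem[0x1a..0x1b] <- [9b 54]
query mem[0x14]=0x07, mem[0x16]=0x80, mem[0x0a]=0x54

MEM[0x14,0x16,0x0a] = 07 80 54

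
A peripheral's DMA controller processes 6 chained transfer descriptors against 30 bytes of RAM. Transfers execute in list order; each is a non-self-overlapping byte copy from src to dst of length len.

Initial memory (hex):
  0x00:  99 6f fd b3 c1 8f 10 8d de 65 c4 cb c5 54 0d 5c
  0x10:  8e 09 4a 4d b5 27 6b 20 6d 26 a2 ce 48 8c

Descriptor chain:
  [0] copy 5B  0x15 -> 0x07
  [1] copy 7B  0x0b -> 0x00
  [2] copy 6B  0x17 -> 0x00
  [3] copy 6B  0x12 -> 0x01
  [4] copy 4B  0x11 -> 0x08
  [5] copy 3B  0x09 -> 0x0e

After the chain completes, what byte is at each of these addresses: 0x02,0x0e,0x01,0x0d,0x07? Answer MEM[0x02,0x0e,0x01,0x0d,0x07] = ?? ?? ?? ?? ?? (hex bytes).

MEM[0x02,0x0e,0x01,0x0d,0x07] = 4d 4a 4a 54 27

[0] 0x15->0x07 len=5 : 27 6b 20 6d 26
[1] 0x0b->0x00 len=7 : 26 c5 54 0d 5c 8e 09
[2] 0x17->0x00 len=6 : 20 6d 26 a2 ce 48
[3] 0x12->0x01 len=6 : 4a 4d b5 27 6b 20
[4] 0x11->0x08 len=4 : 09 4a 4d b5
[5] 0x09->0x0e len=3 : 4a 4d b5
query mem[0x02]=0x4d, mem[0x0e]=0x4a, mem[0x01]=0x4a, mem[0x0d]=0x54, mem[0x07]=0x27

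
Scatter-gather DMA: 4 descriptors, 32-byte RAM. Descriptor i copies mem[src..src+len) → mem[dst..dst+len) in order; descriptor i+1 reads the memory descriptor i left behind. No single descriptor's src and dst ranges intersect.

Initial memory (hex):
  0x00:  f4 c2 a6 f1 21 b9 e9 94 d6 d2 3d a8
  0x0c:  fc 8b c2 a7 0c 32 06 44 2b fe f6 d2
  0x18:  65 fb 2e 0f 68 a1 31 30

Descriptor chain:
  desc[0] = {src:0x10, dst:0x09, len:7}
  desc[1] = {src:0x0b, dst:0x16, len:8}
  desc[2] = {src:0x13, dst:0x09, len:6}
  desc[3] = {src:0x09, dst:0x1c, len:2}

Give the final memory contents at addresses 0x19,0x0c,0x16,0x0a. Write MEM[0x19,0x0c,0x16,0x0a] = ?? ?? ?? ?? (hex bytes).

  after D0: wrote 7B at 0x09 = 0c3206442bfef6
  after D1: wrote 8B at 0x16 = 06442bfef60c3206
  after D2: wrote 6B at 0x09 = 442bfe06442b
  after D3: wrote 2B at 0x1c = 442b
query mem[0x19]=0xfe, mem[0x0c]=0x06, mem[0x16]=0x06, mem[0x0a]=0x2b

MEM[0x19,0x0c,0x16,0x0a] = fe 06 06 2b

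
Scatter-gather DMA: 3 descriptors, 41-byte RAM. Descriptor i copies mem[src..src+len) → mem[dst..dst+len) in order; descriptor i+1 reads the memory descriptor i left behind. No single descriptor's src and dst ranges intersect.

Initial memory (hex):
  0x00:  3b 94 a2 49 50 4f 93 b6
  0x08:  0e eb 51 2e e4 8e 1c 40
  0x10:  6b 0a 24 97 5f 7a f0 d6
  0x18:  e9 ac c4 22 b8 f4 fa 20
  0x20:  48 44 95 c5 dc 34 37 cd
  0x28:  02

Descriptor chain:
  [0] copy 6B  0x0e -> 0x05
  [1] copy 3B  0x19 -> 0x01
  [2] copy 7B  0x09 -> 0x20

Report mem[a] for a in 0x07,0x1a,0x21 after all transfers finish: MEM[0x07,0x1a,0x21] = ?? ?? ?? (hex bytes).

#0 dst[0x05+6] := {0x1c,0x40,0x6b,0x0a,0x24,0x97}
#1 dst[0x01+3] := {0xac,0xc4,0x22}
#2 dst[0x20+7] := {0x24,0x97,0x2e,0xe4,0x8e,0x1c,0x40}
query mem[0x07]=0x6b, mem[0x1a]=0xc4, mem[0x21]=0x97

MEM[0x07,0x1a,0x21] = 6b c4 97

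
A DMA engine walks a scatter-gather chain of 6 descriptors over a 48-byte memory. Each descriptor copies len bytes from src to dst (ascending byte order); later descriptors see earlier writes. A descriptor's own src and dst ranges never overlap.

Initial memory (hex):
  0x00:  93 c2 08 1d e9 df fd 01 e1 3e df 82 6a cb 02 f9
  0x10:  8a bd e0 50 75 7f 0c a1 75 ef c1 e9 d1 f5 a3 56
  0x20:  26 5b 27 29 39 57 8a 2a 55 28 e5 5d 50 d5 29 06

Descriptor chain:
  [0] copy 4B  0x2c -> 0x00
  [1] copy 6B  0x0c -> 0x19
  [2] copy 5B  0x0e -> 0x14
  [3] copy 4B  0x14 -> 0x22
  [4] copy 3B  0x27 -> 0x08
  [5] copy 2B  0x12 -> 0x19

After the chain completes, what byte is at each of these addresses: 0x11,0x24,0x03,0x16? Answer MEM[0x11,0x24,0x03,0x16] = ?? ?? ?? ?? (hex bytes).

MEM[0x11,0x24,0x03,0x16] = bd 8a 06 8a

[0] 0x2c->0x00 len=4 : 50 d5 29 06
[1] 0x0c->0x19 len=6 : 6a cb 02 f9 8a bd
[2] 0x0e->0x14 len=5 : 02 f9 8a bd e0
[3] 0x14->0x22 len=4 : 02 f9 8a bd
[4] 0x27->0x08 len=3 : 2a 55 28
[5] 0x12->0x19 len=2 : e0 50
query mem[0x11]=0xbd, mem[0x24]=0x8a, mem[0x03]=0x06, mem[0x16]=0x8a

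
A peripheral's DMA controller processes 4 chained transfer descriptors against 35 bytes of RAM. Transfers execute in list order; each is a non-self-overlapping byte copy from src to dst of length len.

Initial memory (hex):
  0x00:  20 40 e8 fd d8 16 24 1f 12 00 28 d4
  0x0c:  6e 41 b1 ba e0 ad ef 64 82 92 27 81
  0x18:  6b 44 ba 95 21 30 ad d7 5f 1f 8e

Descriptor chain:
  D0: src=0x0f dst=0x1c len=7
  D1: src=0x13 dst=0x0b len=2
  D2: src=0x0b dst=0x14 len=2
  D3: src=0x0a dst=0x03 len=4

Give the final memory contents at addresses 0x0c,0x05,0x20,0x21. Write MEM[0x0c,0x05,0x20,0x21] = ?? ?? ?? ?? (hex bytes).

MEM[0x0c,0x05,0x20,0x21] = 82 82 64 82

  after D0: wrote 7B at 0x1c = bae0adef648292
  after D1: wrote 2B at 0x0b = 6482
  after D2: wrote 2B at 0x14 = 6482
  after D3: wrote 4B at 0x03 = 28648241
query mem[0x0c]=0x82, mem[0x05]=0x82, mem[0x20]=0x64, mem[0x21]=0x82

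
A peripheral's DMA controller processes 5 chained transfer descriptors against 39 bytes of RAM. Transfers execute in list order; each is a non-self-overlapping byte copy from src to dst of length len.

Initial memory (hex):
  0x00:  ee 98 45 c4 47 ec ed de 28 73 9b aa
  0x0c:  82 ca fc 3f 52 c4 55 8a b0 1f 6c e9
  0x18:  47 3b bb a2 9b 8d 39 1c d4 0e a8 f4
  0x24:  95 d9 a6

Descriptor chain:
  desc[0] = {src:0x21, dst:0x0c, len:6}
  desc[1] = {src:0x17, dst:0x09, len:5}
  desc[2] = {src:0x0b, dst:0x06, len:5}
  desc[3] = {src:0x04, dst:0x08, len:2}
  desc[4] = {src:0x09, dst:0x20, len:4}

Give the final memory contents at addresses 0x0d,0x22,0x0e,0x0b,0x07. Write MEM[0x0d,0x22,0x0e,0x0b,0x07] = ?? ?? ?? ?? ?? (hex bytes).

MEM[0x0d,0x22,0x0e,0x0b,0x07] = a2 3b f4 3b bb

[0] 0x21->0x0c len=6 : 0e a8 f4 95 d9 a6
[1] 0x17->0x09 len=5 : e9 47 3b bb a2
[2] 0x0b->0x06 len=5 : 3b bb a2 f4 95
[3] 0x04->0x08 len=2 : 47 ec
[4] 0x09->0x20 len=4 : ec 95 3b bb
query mem[0x0d]=0xa2, mem[0x22]=0x3b, mem[0x0e]=0xf4, mem[0x0b]=0x3b, mem[0x07]=0xbb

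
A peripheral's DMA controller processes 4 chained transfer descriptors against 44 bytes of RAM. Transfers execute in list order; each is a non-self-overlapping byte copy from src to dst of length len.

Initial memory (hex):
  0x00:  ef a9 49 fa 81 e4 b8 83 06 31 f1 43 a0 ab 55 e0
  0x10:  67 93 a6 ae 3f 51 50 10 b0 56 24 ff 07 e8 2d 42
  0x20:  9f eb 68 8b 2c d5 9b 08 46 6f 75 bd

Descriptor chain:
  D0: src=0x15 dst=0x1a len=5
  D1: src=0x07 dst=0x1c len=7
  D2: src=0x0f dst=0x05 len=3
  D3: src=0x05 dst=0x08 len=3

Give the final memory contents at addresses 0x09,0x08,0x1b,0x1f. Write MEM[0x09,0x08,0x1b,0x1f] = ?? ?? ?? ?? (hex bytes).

  after D0: wrote 5B at 0x1a = 515010b056
  after D1: wrote 7B at 0x1c = 830631f143a0ab
  after D2: wrote 3B at 0x05 = e06793
  after D3: wrote 3B at 0x08 = e06793
query mem[0x09]=0x67, mem[0x08]=0xe0, mem[0x1b]=0x50, mem[0x1f]=0xf1

MEM[0x09,0x08,0x1b,0x1f] = 67 e0 50 f1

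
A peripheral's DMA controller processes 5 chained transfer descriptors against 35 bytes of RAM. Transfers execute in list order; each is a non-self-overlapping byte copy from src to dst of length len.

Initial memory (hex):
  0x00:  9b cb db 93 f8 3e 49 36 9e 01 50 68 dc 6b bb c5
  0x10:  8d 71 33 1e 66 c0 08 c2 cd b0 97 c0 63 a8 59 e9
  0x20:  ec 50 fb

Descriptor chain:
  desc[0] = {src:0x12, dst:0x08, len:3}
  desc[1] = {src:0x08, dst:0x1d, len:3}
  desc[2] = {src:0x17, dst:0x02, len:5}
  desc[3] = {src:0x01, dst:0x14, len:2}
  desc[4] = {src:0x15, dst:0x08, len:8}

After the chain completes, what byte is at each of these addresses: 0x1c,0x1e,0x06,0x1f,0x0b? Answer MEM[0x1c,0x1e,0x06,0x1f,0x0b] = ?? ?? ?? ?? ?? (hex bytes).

[0] 0x12->0x08 len=3 : 33 1e 66
[1] 0x08->0x1d len=3 : 33 1e 66
[2] 0x17->0x02 len=5 : c2 cd b0 97 c0
[3] 0x01->0x14 len=2 : cb c2
[4] 0x15->0x08 len=8 : c2 08 c2 cd b0 97 c0 63
query mem[0x1c]=0x63, mem[0x1e]=0x1e, mem[0x06]=0xc0, mem[0x1f]=0x66, mem[0x0b]=0xcd

MEM[0x1c,0x1e,0x06,0x1f,0x0b] = 63 1e c0 66 cd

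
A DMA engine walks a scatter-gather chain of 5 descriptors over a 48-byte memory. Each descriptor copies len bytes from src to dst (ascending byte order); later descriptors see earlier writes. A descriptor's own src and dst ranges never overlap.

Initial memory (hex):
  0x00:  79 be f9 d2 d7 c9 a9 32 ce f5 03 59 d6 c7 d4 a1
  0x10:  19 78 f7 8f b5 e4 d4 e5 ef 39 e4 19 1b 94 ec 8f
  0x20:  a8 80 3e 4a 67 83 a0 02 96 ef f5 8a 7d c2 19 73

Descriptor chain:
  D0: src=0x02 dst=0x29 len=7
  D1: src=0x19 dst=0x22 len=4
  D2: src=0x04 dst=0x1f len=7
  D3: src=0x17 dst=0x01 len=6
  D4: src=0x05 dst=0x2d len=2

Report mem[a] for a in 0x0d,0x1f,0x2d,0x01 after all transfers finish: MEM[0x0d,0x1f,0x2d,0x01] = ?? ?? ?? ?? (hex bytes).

MEM[0x0d,0x1f,0x2d,0x01] = c7 d7 19 e5

#0 dst[0x29+7] := {0xf9,0xd2,0xd7,0xc9,0xa9,0x32,0xce}
#1 dst[0x22+4] := {0x39,0xe4,0x19,0x1b}
#2 dst[0x1f+7] := {0xd7,0xc9,0xa9,0x32,0xce,0xf5,0x03}
#3 dst[0x01+6] := {0xe5,0xef,0x39,0xe4,0x19,0x1b}
#4 dst[0x2d+2] := {0x19,0x1b}
query mem[0x0d]=0xc7, mem[0x1f]=0xd7, mem[0x2d]=0x19, mem[0x01]=0xe5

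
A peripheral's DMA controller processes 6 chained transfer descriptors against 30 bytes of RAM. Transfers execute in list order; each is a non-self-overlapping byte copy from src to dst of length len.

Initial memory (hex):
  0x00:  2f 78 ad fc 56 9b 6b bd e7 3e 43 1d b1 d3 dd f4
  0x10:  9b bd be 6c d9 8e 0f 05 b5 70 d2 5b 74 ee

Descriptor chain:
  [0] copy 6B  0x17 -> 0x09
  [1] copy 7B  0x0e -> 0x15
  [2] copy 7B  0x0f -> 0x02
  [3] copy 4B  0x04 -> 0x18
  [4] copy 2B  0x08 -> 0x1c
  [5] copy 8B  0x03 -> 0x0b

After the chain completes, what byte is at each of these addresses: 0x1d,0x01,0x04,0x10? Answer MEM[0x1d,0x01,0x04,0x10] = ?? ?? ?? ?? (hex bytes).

MEM[0x1d,0x01,0x04,0x10] = 05 78 bd 74

D0: mem[0x09..0x0e] <- [05 b5 70 d2 5b 74]
D1: mem[0x15..0x1b] <- [74 f4 9b bd be 6c d9]
D2: mem[0x02..0x08] <- [f4 9b bd be 6c d9 74]
D3: mem[0x18..0x1b] <- [bd be 6c d9]
D4: mem[0x1c..0x1d] <- [74 05]
D5: mem[0x0b..0x12] <- [9b bd be 6c d9 74 05 b5]
query mem[0x1d]=0x05, mem[0x01]=0x78, mem[0x04]=0xbd, mem[0x10]=0x74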